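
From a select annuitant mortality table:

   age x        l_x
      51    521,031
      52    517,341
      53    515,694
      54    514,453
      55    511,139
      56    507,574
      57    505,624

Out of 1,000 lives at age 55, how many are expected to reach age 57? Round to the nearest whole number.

The relevant probability is 505,624/511,139 = 0.989210.
Expected number = 1,000 × 0.989210 = 989.

989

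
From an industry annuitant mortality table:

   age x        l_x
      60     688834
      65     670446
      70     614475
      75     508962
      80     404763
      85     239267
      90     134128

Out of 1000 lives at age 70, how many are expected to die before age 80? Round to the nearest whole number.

The relevant probability is 1 − 404763/614475 = 0.341286.
Expected number = 1000 × 0.341286 = 341.

341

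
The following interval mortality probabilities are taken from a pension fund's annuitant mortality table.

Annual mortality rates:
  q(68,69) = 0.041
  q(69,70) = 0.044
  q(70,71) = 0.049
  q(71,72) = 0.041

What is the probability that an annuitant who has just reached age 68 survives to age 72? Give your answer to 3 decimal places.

0.836

The overall survival probability is (1 − 0.041) × (1 − 0.044) × (1 − 0.049) × (1 − 0.041).
= 0.959 × 0.956 × 0.951 × 0.959 = 0.836133.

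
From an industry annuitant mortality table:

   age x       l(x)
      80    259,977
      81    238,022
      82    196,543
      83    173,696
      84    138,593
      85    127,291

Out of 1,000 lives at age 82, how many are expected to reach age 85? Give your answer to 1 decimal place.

647.6

The relevant probability is 127,291/196,543 = 0.647650.
Expected number = 1,000 × 0.647650 = 647.6.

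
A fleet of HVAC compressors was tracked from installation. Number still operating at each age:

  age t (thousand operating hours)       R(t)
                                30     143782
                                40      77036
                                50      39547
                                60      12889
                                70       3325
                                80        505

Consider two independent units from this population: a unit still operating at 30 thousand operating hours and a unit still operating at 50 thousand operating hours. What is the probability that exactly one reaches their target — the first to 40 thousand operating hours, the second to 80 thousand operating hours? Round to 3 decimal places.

p₁ = R(40)/R(30) = 77036/143782 = 0.535783; p₂ = R(80)/R(50) = 505/39547 = 0.012770.
P(exactly one) = p₁(1−p₂) + (1−p₁)p₂ = 0.528941 + 0.005928 = 0.534869.

0.535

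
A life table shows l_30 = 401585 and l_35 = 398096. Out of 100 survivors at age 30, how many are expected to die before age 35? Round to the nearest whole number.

The relevant probability is 1 − 398096/401585 = 0.008688.
Expected number = 100 × 0.008688 = 1.

1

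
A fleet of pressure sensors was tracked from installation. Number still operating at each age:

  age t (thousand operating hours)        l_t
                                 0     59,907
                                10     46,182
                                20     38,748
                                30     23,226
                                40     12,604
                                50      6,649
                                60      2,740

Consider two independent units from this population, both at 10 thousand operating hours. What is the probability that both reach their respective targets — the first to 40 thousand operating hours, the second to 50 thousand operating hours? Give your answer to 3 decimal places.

p₁ = l_40/l_10 = 12,604/46,182 = 0.272920; p₂ = l_50/l_10 = 6,649/46,182 = 0.143974.
P(both) = p₁ × p₂ = 0.272920 × 0.143974 = 0.039293.

0.039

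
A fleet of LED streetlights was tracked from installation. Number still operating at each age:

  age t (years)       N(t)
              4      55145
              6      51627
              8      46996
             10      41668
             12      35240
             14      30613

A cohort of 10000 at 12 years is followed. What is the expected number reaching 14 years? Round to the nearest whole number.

8687

The relevant probability is 30613/35240 = 0.868700.
Expected number = 10000 × 0.868700 = 8687.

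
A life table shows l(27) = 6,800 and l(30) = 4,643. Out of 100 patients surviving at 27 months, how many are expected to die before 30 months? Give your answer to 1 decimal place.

31.7

The relevant probability is 1 − 4,643/6,800 = 0.317206.
Expected number = 100 × 0.317206 = 31.7.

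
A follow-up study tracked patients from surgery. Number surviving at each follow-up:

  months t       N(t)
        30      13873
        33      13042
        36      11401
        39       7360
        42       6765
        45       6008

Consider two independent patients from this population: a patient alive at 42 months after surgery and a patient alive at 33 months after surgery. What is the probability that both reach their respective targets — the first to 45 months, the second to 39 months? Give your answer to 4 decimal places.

p₁ = N(45)/N(42) = 6008/6765 = 0.888101; p₂ = N(39)/N(33) = 7360/13042 = 0.564331.
P(both) = p₁ × p₂ = 0.888101 × 0.564331 = 0.501183.

0.5012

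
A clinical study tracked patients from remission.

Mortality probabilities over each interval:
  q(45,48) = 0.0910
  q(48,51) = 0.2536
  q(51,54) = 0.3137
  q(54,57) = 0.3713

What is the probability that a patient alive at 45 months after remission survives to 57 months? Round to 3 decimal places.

0.293

The overall survival probability is (1 − 0.0910) × (1 − 0.2536) × (1 − 0.3137) × (1 − 0.3713).
= 0.9090 × 0.7464 × 0.6863 × 0.6287 = 0.292747.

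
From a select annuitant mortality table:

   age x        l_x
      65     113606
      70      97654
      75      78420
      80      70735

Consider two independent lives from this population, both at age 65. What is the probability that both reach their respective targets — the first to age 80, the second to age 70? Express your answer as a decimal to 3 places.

p₁ = l_80/l_65 = 70735/113606 = 0.622634; p₂ = l_70/l_65 = 97654/113606 = 0.859585.
P(both) = p₁ × p₂ = 0.622634 × 0.859585 = 0.535207.

0.535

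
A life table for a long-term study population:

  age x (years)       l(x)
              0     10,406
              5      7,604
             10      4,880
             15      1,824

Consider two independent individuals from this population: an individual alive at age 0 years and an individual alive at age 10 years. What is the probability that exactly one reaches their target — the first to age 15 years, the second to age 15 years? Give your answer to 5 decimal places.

p₁ = l(15)/l(0) = 1,824/10,406 = 0.175283; p₂ = l(15)/l(10) = 1,824/4,880 = 0.373770.
P(exactly one) = p₁(1−p₂) + (1−p₁)p₂ = 0.109767 + 0.308254 = 0.418022.

0.41802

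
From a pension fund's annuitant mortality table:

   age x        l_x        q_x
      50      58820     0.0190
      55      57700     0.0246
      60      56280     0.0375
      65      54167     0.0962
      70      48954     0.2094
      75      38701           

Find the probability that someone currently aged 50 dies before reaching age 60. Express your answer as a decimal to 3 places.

0.043

P(die before 60 | alive at 50) = 1 − l_60/l_50 = 1 − 56280/58820 = (2540)/58820 = 0.043183.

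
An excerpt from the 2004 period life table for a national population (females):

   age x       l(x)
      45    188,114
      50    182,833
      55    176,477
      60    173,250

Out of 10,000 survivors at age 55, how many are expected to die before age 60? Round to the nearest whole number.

The relevant probability is 1 − 173,250/176,477 = 0.018286.
Expected number = 10,000 × 0.018286 = 183.

183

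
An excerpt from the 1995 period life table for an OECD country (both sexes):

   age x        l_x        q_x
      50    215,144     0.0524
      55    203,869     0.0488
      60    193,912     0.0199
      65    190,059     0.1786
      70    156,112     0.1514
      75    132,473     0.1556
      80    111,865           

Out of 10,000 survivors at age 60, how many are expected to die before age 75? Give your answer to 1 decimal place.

The relevant probability is 1 − 132,473/193,912 = 0.316840.
Expected number = 10,000 × 0.316840 = 3168.4.

3168.4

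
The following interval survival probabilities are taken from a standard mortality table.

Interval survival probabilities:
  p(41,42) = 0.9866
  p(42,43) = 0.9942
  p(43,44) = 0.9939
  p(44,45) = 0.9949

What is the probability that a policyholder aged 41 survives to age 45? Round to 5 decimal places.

Chaining the interval survival probabilities: 0.9866 × 0.9942 × 0.9939 × 0.9949.
= 0.969922.

0.96992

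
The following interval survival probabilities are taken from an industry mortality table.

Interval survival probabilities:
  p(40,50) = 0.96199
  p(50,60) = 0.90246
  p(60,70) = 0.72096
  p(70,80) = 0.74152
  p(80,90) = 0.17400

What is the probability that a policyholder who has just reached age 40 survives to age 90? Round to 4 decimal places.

P(survive 40→90) = 0.96199 × 0.90246 × 0.72096 × 0.74152 × 0.17400.
= 0.080757.

0.0808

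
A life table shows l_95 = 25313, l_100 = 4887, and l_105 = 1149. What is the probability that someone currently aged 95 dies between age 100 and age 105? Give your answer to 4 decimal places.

This is the probability of reaching 100 but not 105, conditional on being alive at 95: (l_100 − l_105) / l_95.
= (4887 − 1149) / 25313 = 3738 / 25313 = 0.147671.

0.1477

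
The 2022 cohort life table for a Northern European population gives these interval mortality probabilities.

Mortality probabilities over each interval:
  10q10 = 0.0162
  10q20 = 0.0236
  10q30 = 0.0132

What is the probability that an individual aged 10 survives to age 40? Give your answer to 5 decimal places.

Chaining the interval survival probabilities: (1 − 0.0162) × (1 − 0.0236) × (1 − 0.0132).
= 0.9838 × 0.9764 × 0.9868 = 0.947903.

0.94790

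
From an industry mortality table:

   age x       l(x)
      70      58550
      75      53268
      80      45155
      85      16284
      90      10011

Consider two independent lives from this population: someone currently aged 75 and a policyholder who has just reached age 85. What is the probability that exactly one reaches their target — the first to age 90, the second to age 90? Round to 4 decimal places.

0.5716

p₁ = l(90)/l(75) = 10011/53268 = 0.187936; p₂ = l(90)/l(85) = 10011/16284 = 0.614775.
P(exactly one) = p₁(1−p₂) + (1−p₁)p₂ = 0.072398 + 0.499237 = 0.571634.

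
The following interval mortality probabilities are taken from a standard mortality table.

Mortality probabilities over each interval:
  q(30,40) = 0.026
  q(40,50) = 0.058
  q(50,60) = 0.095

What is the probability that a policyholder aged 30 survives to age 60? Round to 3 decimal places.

0.830

The overall survival probability is (1 − 0.026) × (1 − 0.058) × (1 − 0.095).
= 0.974 × 0.942 × 0.905 = 0.830345.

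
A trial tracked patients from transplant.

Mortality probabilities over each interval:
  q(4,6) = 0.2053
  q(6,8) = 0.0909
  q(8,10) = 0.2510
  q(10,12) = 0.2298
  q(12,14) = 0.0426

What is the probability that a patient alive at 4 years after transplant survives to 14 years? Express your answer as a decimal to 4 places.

0.3990

Chaining the interval survival probabilities: (1 − 0.2053) × (1 − 0.0909) × (1 − 0.2510) × (1 − 0.2298) × (1 − 0.0426).
= 0.7947 × 0.9091 × 0.7490 × 0.7702 × 0.9574 = 0.399019.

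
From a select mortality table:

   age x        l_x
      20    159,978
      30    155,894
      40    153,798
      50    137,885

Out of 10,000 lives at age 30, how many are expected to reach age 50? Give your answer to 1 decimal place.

8844.8

The relevant probability is 137,885/155,894 = 0.884479.
Expected number = 10,000 × 0.884479 = 8844.8.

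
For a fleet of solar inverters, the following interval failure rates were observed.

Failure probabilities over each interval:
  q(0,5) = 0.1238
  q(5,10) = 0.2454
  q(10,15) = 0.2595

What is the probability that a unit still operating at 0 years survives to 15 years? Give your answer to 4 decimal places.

0.4896

P(survive 0→15) = (1 − 0.1238) × (1 − 0.2454) × (1 − 0.2595).
= 0.8762 × 0.7546 × 0.7405 = 0.489604.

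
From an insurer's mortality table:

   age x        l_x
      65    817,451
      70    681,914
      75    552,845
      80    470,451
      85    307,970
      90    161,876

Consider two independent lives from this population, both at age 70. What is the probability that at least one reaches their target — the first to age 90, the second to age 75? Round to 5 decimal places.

p₁ = l_90/l_70 = 161,876/681,914 = 0.237385; p₂ = l_75/l_70 = 552,845/681,914 = 0.810725.
P(at least one) = 1 − (1−p₁)(1−p₂) = 1 − 0.762615 × 0.189275 = 0.855656.

0.85566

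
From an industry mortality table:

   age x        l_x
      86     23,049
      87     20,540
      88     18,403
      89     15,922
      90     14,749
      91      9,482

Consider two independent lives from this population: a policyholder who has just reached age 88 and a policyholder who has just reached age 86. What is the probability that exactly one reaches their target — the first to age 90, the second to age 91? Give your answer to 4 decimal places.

0.5534

p₁ = l_90/l_88 = 14,749/18,403 = 0.801445; p₂ = l_91/l_86 = 9,482/23,049 = 0.411384.
P(exactly one) = p₁(1−p₂) + (1−p₁)p₂ = 0.471743 + 0.081682 = 0.553426.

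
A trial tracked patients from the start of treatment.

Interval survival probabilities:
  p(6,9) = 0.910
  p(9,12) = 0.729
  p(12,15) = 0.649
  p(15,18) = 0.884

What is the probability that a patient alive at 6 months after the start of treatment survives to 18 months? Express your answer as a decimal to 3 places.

Survival from 6 to 18 is the product of surviving each interval: 0.910 × 0.729 × 0.649 × 0.884.
= 0.380597.

0.381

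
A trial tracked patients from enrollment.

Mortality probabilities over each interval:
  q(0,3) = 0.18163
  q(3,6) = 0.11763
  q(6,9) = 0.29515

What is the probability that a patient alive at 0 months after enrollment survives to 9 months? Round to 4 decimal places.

0.5090

Survival from 0 to 9 is the product of surviving each interval: (1 − 0.18163) × (1 − 0.11763) × (1 − 0.29515).
= 0.81837 × 0.88237 × 0.70485 = 0.508976.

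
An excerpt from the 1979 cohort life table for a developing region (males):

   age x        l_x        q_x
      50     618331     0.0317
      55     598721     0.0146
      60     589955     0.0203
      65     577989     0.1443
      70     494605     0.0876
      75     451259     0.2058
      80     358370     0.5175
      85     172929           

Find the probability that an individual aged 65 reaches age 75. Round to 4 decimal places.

The conditional survival probability is l_75/l_65 = 451259/577989 = 0.780740.

0.7807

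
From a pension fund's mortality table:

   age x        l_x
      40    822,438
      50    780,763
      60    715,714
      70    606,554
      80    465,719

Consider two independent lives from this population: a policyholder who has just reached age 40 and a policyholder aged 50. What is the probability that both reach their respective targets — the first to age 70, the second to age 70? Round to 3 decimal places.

0.573

p₁ = l_70/l_40 = 606,554/822,438 = 0.737507; p₂ = l_70/l_50 = 606,554/780,763 = 0.776873.
P(both) = p₁ × p₂ = 0.737507 × 0.776873 = 0.572949.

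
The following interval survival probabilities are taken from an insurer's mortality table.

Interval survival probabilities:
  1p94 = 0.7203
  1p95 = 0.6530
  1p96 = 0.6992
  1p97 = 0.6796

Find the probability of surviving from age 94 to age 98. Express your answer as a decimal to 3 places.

The overall survival probability is 0.7203 × 0.6530 × 0.6992 × 0.6796.
= 0.223502.

0.224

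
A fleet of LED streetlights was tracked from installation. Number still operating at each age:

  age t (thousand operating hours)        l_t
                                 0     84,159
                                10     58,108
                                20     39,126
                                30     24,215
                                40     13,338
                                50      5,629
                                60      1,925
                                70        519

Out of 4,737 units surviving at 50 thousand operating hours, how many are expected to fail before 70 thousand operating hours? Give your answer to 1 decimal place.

The relevant probability is 1 − 519/5,629 = 0.907799.
Expected number = 4,737 × 0.907799 = 4300.2.

4300.2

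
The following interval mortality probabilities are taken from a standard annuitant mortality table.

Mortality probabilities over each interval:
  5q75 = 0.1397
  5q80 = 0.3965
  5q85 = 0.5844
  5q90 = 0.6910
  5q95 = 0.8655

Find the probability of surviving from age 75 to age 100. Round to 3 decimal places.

0.009

The overall survival probability is (1 − 0.1397) × (1 − 0.3965) × (1 − 0.5844) × (1 − 0.6910) × (1 − 0.8655).
= 0.8603 × 0.6035 × 0.4156 × 0.3090 × 0.1345 = 0.008968.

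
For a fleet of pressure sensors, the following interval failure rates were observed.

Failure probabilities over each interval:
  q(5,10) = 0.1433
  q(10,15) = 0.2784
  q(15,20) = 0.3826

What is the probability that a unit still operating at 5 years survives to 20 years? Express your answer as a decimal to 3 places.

Chaining the interval survival probabilities: (1 − 0.1433) × (1 − 0.2784) × (1 − 0.3826).
= 0.8567 × 0.7216 × 0.6174 = 0.381673.

0.382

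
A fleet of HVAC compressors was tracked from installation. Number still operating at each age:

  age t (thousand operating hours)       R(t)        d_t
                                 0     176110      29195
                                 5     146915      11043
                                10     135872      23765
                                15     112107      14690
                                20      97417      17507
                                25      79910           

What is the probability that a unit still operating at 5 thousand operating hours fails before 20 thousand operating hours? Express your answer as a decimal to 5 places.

P(fail before 20 | operational at 5) = 1 − R(20)/R(5) = 1 − 97417/146915 = (49498)/146915 = 0.336916.

0.33692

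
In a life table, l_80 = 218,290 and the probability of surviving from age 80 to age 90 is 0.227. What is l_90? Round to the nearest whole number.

l_90 = l_80 × p = 218,290 × 0.227 = 49552.

49552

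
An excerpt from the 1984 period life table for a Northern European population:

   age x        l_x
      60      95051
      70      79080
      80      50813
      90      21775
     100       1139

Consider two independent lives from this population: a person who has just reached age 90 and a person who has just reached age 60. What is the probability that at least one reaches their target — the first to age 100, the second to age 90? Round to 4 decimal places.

p₁ = l_100/l_90 = 1139/21775 = 0.052308; p₂ = l_90/l_60 = 21775/95051 = 0.229088.
P(at least one) = 1 − (1−p₁)(1−p₂) = 1 − 0.947692 × 0.770912 = 0.269413.

0.2694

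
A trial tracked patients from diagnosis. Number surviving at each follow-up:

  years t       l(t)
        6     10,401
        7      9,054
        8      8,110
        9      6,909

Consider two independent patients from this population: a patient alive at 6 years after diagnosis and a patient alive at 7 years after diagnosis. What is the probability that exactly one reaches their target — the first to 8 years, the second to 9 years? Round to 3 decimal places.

p₁ = l(8)/l(6) = 8,110/10,401 = 0.779733; p₂ = l(9)/l(7) = 6,909/9,054 = 0.763088.
P(exactly one) = p₁(1−p₂) + (1−p₁)p₂ = 0.184728 + 0.168083 = 0.352811.

0.353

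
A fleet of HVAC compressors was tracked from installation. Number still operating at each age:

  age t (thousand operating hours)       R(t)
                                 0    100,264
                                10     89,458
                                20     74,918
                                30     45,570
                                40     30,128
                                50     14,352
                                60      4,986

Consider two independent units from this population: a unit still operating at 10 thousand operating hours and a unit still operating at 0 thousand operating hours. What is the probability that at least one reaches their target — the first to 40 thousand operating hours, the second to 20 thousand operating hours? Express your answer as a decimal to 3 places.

0.832

p₁ = R(40)/R(10) = 30,128/89,458 = 0.336784; p₂ = R(20)/R(0) = 74,918/100,264 = 0.747207.
P(at least one) = 1 − (1−p₁)(1−p₂) = 1 − 0.663216 × 0.252793 = 0.832344.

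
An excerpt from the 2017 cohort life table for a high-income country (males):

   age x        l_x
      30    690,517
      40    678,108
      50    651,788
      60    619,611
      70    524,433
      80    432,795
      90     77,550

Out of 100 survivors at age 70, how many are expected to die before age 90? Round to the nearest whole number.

The relevant probability is 1 − 77,550/524,433 = 0.852126.
Expected number = 100 × 0.852126 = 85.

85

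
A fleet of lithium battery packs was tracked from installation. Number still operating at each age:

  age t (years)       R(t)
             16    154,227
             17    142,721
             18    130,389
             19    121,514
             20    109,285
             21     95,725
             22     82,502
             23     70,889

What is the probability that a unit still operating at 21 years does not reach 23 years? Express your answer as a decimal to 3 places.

P(fail before 23 | operational at 21) = 1 − R(23)/R(21) = 1 − 70,889/95,725 = (24,836)/95,725 = 0.259452.

0.259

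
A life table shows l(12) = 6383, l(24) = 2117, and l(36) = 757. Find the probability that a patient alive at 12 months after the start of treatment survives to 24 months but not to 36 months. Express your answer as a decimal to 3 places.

0.213

This is the probability of reaching 24 but not 36, conditional on being alive at 12: (l(24) − l(36)) / l(12).
= (2117 − 757) / 6383 = 1360 / 6383 = 0.213066.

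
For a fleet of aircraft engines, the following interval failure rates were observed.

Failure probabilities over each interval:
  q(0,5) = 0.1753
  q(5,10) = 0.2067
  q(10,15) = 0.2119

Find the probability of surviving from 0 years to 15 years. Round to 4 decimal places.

0.5156

Chaining the interval survival probabilities: (1 − 0.1753) × (1 − 0.2067) × (1 − 0.2119).
= 0.8247 × 0.7933 × 0.7881 = 0.515602.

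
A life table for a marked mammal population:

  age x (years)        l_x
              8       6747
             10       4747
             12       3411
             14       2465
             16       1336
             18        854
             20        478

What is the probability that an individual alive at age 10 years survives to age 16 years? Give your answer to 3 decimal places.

0.281

The conditional survival probability is l_16/l_10 = 1336/4747 = 0.281441.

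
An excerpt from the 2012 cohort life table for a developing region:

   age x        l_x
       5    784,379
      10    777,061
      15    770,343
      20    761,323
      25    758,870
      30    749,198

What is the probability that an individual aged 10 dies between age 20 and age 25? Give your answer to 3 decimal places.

0.003

We want 10|5q10 = (l_20 − l_25)/l_10.
This is the probability of reaching 20 but not 25, conditional on being alive at 10: (l_20 − l_25) / l_10.
= (761,323 − 758,870) / 777,061 = 2,453 / 777,061 = 0.003157.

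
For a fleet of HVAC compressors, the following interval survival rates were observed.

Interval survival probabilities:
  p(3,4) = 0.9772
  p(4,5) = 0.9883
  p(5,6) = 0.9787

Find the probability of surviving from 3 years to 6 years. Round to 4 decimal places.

Survival from 3 to 6 is the product of surviving each interval: 0.9772 × 0.9883 × 0.9787.
= 0.945196.

0.9452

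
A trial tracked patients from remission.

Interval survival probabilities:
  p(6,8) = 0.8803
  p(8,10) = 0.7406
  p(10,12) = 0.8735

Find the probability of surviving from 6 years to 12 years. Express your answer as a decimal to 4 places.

0.5695

Chaining the interval survival probabilities: 0.8803 × 0.7406 × 0.8735.
= 0.569478.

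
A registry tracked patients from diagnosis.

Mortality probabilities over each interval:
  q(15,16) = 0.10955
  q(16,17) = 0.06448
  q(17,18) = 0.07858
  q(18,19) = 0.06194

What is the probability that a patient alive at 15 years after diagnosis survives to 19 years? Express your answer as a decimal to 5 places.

The overall survival probability is (1 − 0.10955) × (1 − 0.06448) × (1 − 0.07858) × (1 − 0.06194).
= 0.89045 × 0.93552 × 0.92142 × 0.93806 = 0.720030.

0.72003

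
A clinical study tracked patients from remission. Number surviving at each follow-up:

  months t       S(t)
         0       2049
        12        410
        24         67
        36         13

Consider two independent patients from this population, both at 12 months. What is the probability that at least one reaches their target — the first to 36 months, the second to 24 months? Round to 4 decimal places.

0.1899

p₁ = S(36)/S(12) = 13/410 = 0.031707; p₂ = S(24)/S(12) = 67/410 = 0.163415.
P(at least one) = 1 − (1−p₁)(1−p₂) = 1 − 0.968293 × 0.836585 = 0.189941.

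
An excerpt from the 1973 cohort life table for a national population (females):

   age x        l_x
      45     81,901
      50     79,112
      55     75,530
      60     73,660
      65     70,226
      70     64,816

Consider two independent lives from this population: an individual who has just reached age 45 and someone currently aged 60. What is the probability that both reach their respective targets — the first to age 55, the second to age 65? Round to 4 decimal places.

p₁ = l_55/l_45 = 75,530/81,901 = 0.922211; p₂ = l_65/l_60 = 70,226/73,660 = 0.953380.
P(both) = p₁ × p₂ = 0.922211 × 0.953380 = 0.879218.

0.8792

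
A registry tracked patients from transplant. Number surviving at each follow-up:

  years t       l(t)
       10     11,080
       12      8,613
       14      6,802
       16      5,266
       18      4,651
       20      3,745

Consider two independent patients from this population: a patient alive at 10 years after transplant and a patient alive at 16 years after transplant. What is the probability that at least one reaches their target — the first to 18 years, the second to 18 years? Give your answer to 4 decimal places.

p₁ = l(18)/l(10) = 4,651/11,080 = 0.419765; p₂ = l(18)/l(16) = 4,651/5,266 = 0.883213.
P(at least one) = 1 − (1−p₁)(1−p₂) = 1 − 0.580235 × 0.116787 = 0.932236.

0.9322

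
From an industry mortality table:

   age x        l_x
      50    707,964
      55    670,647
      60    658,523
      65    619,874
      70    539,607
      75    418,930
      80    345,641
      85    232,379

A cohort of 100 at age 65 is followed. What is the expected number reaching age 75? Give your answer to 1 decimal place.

The relevant probability is 418,930/619,874 = 0.675831.
Expected number = 100 × 0.675831 = 67.6.

67.6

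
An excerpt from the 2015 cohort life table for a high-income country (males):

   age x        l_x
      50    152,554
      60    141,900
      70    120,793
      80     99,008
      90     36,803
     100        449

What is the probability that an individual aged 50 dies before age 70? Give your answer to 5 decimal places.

P(die before 70 | alive at 50) = 1 − l_70/l_50 = 1 − 120,793/152,554 = (31,761)/152,554 = 0.208195.

0.20820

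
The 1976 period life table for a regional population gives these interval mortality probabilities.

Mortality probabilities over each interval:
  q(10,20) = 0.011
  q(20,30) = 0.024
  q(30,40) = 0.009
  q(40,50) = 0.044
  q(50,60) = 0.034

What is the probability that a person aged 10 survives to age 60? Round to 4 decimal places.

Survival from 10 to 60 is the product of surviving each interval: (1 − 0.011) × (1 − 0.024) × (1 − 0.009) × (1 − 0.044) × (1 − 0.034).
= 0.989 × 0.976 × 0.991 × 0.956 × 0.966 = 0.883395.

0.8834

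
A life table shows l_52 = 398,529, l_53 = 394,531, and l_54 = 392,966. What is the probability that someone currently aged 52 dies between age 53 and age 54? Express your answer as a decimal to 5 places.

This is the probability of reaching 53 but not 54, conditional on being alive at 52: (l_53 − l_54) / l_52.
= (394,531 − 392,966) / 398,529 = 1,565 / 398,529 = 0.003927.

0.00393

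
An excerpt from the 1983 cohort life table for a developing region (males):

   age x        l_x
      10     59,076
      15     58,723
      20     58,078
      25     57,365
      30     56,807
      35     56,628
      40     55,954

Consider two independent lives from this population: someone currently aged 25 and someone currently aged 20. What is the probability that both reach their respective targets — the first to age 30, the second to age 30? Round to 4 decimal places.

p₁ = l_30/l_25 = 56,807/57,365 = 0.990273; p₂ = l_30/l_20 = 56,807/58,078 = 0.978116.
P(both) = p₁ × p₂ = 0.990273 × 0.978116 = 0.968602.

0.9686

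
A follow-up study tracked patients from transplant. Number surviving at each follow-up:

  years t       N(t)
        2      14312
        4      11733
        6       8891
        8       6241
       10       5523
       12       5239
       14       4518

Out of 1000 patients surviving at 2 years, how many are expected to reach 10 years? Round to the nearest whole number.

The relevant probability is 5523/14312 = 0.385900.
Expected number = 1000 × 0.385900 = 386.

386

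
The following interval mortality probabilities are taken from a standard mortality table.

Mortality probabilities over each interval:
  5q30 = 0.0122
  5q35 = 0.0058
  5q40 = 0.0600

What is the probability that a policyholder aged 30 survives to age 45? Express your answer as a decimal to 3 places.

Chaining the interval survival probabilities: (1 − 0.0122) × (1 − 0.0058) × (1 − 0.0600).
= 0.9878 × 0.9942 × 0.9400 = 0.923147.

0.923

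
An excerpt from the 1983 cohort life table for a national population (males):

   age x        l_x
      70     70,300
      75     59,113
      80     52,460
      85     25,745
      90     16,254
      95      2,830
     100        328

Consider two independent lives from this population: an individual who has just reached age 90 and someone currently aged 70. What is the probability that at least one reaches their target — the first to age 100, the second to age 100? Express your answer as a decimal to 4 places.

0.0248

p₁ = l_100/l_90 = 328/16,254 = 0.020180; p₂ = l_100/l_70 = 328/70,300 = 0.004666.
P(at least one) = 1 − (1−p₁)(1−p₂) = 1 − 0.979820 × 0.995334 = 0.024752.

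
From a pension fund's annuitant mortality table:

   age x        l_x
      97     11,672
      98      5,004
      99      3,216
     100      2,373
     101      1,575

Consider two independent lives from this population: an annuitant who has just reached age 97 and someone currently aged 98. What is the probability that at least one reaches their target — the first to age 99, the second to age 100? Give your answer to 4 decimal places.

0.6191

p₁ = l_99/l_97 = 3,216/11,672 = 0.275531; p₂ = l_100/l_98 = 2,373/5,004 = 0.474221.
P(at least one) = 1 − (1−p₁)(1−p₂) = 1 − 0.724469 × 0.525779 = 0.619089.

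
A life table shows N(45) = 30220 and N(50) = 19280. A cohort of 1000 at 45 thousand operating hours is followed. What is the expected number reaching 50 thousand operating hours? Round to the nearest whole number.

The relevant probability is 19280/30220 = 0.637988.
Expected number = 1000 × 0.637988 = 638.

638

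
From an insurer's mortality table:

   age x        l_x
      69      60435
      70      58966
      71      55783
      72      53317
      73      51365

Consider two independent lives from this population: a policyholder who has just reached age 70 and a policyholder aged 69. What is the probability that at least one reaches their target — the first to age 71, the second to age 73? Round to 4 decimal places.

0.9919

p₁ = l_71/l_70 = 55783/58966 = 0.946020; p₂ = l_73/l_69 = 51365/60435 = 0.849921.
P(at least one) = 1 − (1−p₁)(1−p₂) = 1 − 0.053980 × 0.150079 = 0.991899.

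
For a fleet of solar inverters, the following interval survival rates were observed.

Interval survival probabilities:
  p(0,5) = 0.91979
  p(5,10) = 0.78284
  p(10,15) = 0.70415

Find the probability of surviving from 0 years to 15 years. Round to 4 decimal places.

Chaining the interval survival probabilities: 0.91979 × 0.78284 × 0.70415.
= 0.507022.

0.5070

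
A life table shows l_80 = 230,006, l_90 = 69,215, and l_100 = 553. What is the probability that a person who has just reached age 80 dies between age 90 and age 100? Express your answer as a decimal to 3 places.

0.299

This is the probability of reaching 90 but not 100, conditional on being alive at 80: (l_90 − l_100) / l_80.
= (69,215 − 553) / 230,006 = 68,662 / 230,006 = 0.298523.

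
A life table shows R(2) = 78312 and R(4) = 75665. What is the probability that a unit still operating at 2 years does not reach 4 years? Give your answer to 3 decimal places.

P(fail before 4 | operational at 2) = 1 − R(4)/R(2) = 1 − 75665/78312 = (2647)/78312 = 0.033801.

0.034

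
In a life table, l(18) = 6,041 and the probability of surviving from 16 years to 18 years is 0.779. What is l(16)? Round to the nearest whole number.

l(16) = l(18) / p = 6,041 / 0.779 = 7755.

7755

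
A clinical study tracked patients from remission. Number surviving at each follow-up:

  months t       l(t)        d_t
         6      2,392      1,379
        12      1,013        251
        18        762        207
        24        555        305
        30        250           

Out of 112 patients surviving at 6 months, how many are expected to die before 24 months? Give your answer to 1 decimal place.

86.0

The relevant probability is 1 − 555/2,392 = 0.767977.
Expected number = 112 × 0.767977 = 86.0.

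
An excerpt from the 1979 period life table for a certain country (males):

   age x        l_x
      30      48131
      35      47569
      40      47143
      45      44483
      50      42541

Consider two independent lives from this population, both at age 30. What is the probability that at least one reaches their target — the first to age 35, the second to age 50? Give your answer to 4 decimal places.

0.9986

p₁ = l_35/l_30 = 47569/48131 = 0.988324; p₂ = l_50/l_30 = 42541/48131 = 0.883859.
P(at least one) = 1 − (1−p₁)(1−p₂) = 1 − 0.011676 × 0.116141 = 0.998644.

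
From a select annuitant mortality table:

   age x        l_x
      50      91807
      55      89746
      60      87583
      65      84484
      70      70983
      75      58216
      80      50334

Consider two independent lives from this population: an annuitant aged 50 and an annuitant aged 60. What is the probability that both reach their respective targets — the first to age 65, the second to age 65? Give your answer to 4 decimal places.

0.8877

p₁ = l_65/l_50 = 84484/91807 = 0.920235; p₂ = l_65/l_60 = 84484/87583 = 0.964616.
P(both) = p₁ × p₂ = 0.920235 × 0.964616 = 0.887673.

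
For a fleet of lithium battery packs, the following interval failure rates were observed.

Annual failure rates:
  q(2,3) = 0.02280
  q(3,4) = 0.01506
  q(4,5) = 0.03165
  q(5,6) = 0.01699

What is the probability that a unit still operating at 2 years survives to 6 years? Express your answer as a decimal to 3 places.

0.916

Chaining the interval survival probabilities: (1 − 0.02280) × (1 − 0.01506) × (1 − 0.03165) × (1 − 0.01699).
= 0.97720 × 0.98494 × 0.96835 × 0.98301 = 0.916186.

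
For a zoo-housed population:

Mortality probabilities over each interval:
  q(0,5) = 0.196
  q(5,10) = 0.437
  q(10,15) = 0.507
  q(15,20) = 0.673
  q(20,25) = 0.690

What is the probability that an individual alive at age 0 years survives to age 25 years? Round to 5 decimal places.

0.02262

Chaining the interval survival probabilities: (1 − 0.196) × (1 − 0.437) × (1 − 0.507) × (1 − 0.673) × (1 − 0.690).
= 0.804 × 0.563 × 0.493 × 0.327 × 0.310 = 0.022621.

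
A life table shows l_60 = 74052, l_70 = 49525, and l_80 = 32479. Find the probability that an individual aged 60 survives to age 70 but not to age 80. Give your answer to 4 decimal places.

We want 10|10q60 = (l_70 − l_80)/l_60.
This is the probability of reaching 70 but not 80, conditional on being alive at 60: (l_70 − l_80) / l_60.
= (49525 − 32479) / 74052 = 17046 / 74052 = 0.230190.

0.2302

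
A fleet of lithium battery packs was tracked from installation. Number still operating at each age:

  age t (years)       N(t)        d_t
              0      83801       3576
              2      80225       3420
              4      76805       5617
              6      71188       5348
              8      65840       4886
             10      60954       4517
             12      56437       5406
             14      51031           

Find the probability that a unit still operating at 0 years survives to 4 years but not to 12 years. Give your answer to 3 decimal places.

This is the probability of reaching 4 but not 12, conditional on being operational at 0: (N(4) − N(12)) / N(0).
= (76805 − 56437) / 83801 = 20368 / 83801 = 0.243052.

0.243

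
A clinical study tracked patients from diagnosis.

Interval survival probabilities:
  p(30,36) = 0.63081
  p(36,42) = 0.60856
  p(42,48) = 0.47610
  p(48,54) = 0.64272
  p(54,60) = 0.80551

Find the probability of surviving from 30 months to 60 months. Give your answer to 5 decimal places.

0.09462

The overall survival probability is 0.63081 × 0.60856 × 0.47610 × 0.64272 × 0.80551.
= 0.094622.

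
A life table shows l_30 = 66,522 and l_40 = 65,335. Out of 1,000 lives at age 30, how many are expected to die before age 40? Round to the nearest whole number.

18

The relevant probability is 1 − 65,335/66,522 = 0.017844.
Expected number = 1,000 × 0.017844 = 18.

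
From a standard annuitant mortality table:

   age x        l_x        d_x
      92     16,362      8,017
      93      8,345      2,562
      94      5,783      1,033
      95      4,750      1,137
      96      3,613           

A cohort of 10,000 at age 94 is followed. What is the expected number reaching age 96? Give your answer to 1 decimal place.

6247.6

The relevant probability is 3,613/5,783 = 0.624762.
Expected number = 10,000 × 0.624762 = 6247.6.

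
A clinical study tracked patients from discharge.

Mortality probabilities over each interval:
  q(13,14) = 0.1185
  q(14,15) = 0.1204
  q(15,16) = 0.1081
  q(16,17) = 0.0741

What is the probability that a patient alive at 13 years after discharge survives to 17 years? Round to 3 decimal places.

Survival from 13 to 17 is the product of surviving each interval: (1 − 0.1185) × (1 − 0.1204) × (1 − 0.1081) × (1 − 0.0741).
= 0.8815 × 0.8796 × 0.8919 × 0.9259 = 0.640306.

0.640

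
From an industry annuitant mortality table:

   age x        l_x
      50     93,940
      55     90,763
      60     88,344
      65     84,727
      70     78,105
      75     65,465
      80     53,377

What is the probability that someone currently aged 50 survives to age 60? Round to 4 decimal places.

We want 10p50 = l_60/l_50.
The conditional survival probability is l_60/l_50 = 88,344/93,940 = 0.940430.

0.9404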